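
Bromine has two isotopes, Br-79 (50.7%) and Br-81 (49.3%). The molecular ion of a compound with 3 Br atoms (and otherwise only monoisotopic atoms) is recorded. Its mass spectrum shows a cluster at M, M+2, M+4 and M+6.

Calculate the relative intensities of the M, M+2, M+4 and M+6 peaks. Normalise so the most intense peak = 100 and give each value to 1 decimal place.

34.3 : 100.0 : 97.2 : 31.5

The 3 Br atoms are independent, so intensities follow the terms of (0.507 + 0.493)^3.
P(M) = 0.507^3 = 0.130324
P(M+2) = 3 × 0.507^2 × 0.493^1 = 0.380175
P(M+4) = 3 × 0.507^1 × 0.493^2 = 0.369678
P(M+6) = 0.493^3 = 0.119823
The M+2 peak is largest (0.380175); scaling to 100 gives 34.3 : 100.0 : 97.2 : 31.5.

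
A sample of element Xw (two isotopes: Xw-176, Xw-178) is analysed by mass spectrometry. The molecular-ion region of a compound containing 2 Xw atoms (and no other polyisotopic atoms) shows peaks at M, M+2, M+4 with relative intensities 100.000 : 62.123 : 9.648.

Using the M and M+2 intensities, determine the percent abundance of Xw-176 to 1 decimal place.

76.3%

If p is the fraction of Xw that is Xw-176, then I(M+2)/I(M) = [C(2,1)·p^1·(1−p)] / p^2 = 2·(1−p)/p = 62.123/100.000 = 0.6212
(1−p)/p = 0.6212/2 = 0.3106  ⇒  p = 1/(1 + 0.3106) = 0.7630
Xw-176: 76.3%, Xw-178: 23.7%.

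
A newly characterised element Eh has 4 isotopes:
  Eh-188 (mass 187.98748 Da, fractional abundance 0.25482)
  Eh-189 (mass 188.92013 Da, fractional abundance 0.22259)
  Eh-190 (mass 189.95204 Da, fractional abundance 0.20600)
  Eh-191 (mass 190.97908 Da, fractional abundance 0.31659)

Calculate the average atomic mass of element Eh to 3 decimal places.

The abundance-weighted mean is 0.25482 × 187.98748 + 0.22259 × 188.92013 + 0.20600 × 189.95204 + 0.31659 × 190.97908
= 47.902970 + 42.051732 + 39.130120 + 60.462067 = 189.546889 Da

189.547 Da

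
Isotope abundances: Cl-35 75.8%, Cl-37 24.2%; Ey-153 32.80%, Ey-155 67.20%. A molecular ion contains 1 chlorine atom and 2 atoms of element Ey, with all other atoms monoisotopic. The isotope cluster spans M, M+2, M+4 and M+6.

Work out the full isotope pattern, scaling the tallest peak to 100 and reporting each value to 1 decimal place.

18.2 : 80.2 : 100.0 : 24.3

Chlorine pattern (n=1): 0.7580 : 0.2420
Element Ey pattern (n=2): 0.107584 : 0.440832 : 0.451584
Convolve the two distributions (both contribute in 2-u steps):
  M: 0.7580×0.107584 = 0.081549
  M+2: 0.7580×0.440832 + 0.2420×0.107584 = 0.360186
  M+4: 0.7580×0.451584 + 0.2420×0.440832 = 0.448982
  M+6: 0.2420×0.451584 = 0.109283
Scale to base peak (0.448982) = 100: 18.2 : 80.2 : 100.0 : 24.3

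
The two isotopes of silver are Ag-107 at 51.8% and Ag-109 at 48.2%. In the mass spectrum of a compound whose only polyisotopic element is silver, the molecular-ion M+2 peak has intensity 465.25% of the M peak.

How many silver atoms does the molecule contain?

5

The M+2/M ratio from n Ag atoms is n · q/p = n · 0.482/0.518.
n = 4.6525 × 0.518/0.482 = 5.00 ≈ 5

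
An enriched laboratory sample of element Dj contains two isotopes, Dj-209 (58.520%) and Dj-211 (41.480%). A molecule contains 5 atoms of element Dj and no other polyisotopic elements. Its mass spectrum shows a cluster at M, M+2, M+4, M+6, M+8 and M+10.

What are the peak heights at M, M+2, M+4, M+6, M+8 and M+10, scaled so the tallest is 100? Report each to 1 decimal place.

Expanding (0.58520 + 0.41480)^5:
P(M) = 0.58520^5 = 0.068631
P(M+2) = 5 × 0.58520^4 × 0.41480^1 = 0.243235
P(M+4) = 10 × 0.58520^3 × 0.41480^2 = 0.344818
P(M+6) = 10 × 0.58520^2 × 0.41480^3 = 0.244413
P(M+8) = 5 × 0.58520^1 × 0.41480^4 = 0.086622
P(M+10) = 0.41480^5 = 0.012280
The M+4 peak is largest (0.344818); scaling to 100 gives 19.9 : 70.5 : 100.0 : 70.9 : 25.1 : 3.6.

19.9 : 70.5 : 100.0 : 70.9 : 25.1 : 3.6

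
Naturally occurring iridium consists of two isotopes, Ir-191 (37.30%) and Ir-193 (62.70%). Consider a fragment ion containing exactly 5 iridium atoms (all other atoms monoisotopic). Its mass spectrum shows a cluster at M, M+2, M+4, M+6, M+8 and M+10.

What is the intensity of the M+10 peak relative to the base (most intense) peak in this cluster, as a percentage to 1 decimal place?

28.3%

Binomial terms of (0.3730 + 0.6270)^5: M 0.0072, M+2 0.0607, M+4 0.2040, M+6 0.3429, M+8 0.2882, M+10 0.0969 → M+6 is the base peak.
P(M+6) = C(5,3) × 0.3730^2 × 0.6270^3 = 10 × 0.139129 × 0.24649188 = 0.342942 (base)
P(M+10) = C(5,5) × 0.3730^0 × 0.6270^5 = 1 × 1.0000 × 0.09690311 = 0.096903
Relative intensity = 0.096903 / 0.342942 × 100 = 28.3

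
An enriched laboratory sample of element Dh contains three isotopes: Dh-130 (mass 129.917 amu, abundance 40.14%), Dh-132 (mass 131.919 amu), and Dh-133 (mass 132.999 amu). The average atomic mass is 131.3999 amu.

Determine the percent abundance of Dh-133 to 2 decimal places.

26.34%

Let x and y be the fractions of Dh-132 and Dh-133. Then x + y = 1 − 0.4014 = 0.5986 and 131.919x + 132.999y = 131.3999 − 0.4014×129.917 = 79.2512162.
Substituting: 131.919x + 132.999(0.5986 − x) = 79.2512162
(131.919 − 132.999)x = -0.3619852  ⇒  x = 0.33517, y = 0.26343
Dh-132: 33.52%, Dh-133: 26.34%.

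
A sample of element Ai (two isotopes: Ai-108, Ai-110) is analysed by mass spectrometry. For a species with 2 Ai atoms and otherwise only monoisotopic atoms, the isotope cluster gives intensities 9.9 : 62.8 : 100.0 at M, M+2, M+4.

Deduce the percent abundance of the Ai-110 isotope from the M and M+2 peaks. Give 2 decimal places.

76.03%

Let p = fractional abundance of Ai-108. I(M+2)/I(M) = [C(2,1)·p^1·(1−p)] / p^2 = 2·(1−p)/p = 62.8/9.9 = 6.3434
(1−p)/p = 6.3434/2 = 3.1717  ⇒  p = 1/(1 + 3.1717) = 0.2397
Ai-108: 23.97%, Ai-110: 76.03%.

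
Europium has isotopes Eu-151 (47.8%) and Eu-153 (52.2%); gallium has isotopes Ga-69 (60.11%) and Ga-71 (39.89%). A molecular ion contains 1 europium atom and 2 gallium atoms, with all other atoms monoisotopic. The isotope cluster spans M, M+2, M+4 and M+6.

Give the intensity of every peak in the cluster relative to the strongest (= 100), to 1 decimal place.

Europium pattern (n=1): 0.4780 : 0.5220
Gallium pattern (n=2): 0.36132121 : 0.47955758 : 0.15912121
Convolve the two distributions (both contribute in 2-u steps):
  M: 0.4780×0.36132121 = 0.172712
  M+2: 0.4780×0.47955758 + 0.5220×0.36132121 = 0.417838
  M+4: 0.4780×0.15912121 + 0.5220×0.47955758 = 0.326389
  M+6: 0.5220×0.15912121 = 0.083061
Scale to base peak (0.417838) = 100: 41.3 : 100.0 : 78.1 : 19.9

41.3 : 100.0 : 78.1 : 19.9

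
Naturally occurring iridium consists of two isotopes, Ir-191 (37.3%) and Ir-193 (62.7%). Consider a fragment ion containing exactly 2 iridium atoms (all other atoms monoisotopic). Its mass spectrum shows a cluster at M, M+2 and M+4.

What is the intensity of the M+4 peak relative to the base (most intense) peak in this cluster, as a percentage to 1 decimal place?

84.0%

(0.373 + 0.627)^2 gives M 0.1391, M+2 0.4677, M+4 0.3931; the largest is M+2.
P(M+2) = C(2,1) × 0.373^1 × 0.627^1 = 2 × 0.3730 × 0.6270 = 0.467742 (base)
P(M+4) = C(2,2) × 0.373^0 × 0.627^2 = 1 × 1.0000 × 0.393129 = 0.393129
Relative intensity = 0.393129 / 0.467742 × 100 = 84.0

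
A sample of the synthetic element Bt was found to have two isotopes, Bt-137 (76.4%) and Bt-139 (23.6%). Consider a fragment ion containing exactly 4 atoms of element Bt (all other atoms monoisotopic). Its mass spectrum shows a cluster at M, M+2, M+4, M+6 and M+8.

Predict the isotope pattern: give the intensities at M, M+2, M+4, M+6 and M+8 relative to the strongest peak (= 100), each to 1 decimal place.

The 4 Bt atoms are independent, so intensities follow the terms of (0.764 + 0.236)^4.
P(M) = 0.764^4 = 0.340701
P(M+2) = 4 × 0.764^3 × 0.236^1 = 0.420971
P(M+4) = 6 × 0.764^2 × 0.236^2 = 0.195057
P(M+6) = 4 × 0.764^1 × 0.236^3 = 0.040169
P(M+8) = 0.236^4 = 0.003102
The M+2 peak is largest (0.420971); scaling to 100 gives 80.9 : 100.0 : 46.3 : 9.5 : 0.7.

80.9 : 100.0 : 46.3 : 9.5 : 0.7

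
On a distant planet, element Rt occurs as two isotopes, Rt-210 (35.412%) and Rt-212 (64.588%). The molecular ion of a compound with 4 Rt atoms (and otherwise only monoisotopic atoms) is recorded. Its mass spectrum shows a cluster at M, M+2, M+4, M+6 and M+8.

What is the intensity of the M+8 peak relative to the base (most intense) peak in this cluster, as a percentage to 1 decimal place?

45.6%

Binomial terms of (0.35412 + 0.64588)^4: M 0.0157, M+2 0.1147, M+4 0.3139, M+6 0.3817, M+8 0.1740 → M+6 is the base peak.
P(M+6) = C(4,3) × 0.35412^1 × 0.64588^3 = 4 × 0.35412 × 0.26943593 = 0.381651 (base)
P(M+8) = C(4,4) × 0.35412^0 × 0.64588^4 = 1 × 1.0000 × 0.17402328 = 0.174023
Relative intensity = 0.174023 / 0.381651 × 100 = 45.6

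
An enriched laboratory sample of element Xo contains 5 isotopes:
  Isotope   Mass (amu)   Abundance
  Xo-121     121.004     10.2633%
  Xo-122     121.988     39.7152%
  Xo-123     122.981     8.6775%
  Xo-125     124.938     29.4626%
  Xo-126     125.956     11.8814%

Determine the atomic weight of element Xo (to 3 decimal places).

123.314 amu

The abundance-weighted mean is 0.102633 × 121.004 + 0.397152 × 121.988 + 0.086775 × 122.981 + 0.294626 × 124.938 + 0.118814 × 125.956
= 12.4190 + 48.4478 + 10.6717 + 36.8100 + 14.9653 = 123.3138 amu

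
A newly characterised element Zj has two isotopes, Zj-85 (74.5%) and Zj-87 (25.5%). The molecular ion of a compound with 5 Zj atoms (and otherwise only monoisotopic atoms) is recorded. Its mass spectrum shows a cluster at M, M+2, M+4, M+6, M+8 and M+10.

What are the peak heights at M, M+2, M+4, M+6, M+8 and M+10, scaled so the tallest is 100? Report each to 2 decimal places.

Expanding (0.745 + 0.255)^5:
P(M) = 0.745^5 = 0.229499
P(M+2) = 5 × 0.745^4 × 0.255^1 = 0.392767
P(M+4) = 10 × 0.745^3 × 0.255^2 = 0.268874
P(M+6) = 10 × 0.745^2 × 0.255^3 = 0.092031
P(M+8) = 5 × 0.745^1 × 0.255^4 = 0.015750
P(M+10) = 0.255^5 = 0.001078
The M+2 peak is largest (0.392767); scaling to 100 gives 58.43 : 100.00 : 68.46 : 23.43 : 4.01 : 0.27.

58.43 : 100.00 : 68.46 : 23.43 : 4.01 : 0.27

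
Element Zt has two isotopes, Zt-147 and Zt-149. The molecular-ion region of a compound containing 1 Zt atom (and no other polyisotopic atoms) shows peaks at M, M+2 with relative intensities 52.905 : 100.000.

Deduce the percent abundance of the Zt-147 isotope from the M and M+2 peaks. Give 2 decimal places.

34.60%

Write p for the Zt-147 fraction. I(M+2)/I(M) = [C(1,1)·p^0·(1−p)] / p^1 = 1·(1−p)/p = 100.000/52.905 = 1.8902
(1−p)/p = 1.8902/1 = 1.8902  ⇒  p = 1/(1 + 1.8902) = 0.3460
Zt-147: 34.60%, Zt-149: 65.40%.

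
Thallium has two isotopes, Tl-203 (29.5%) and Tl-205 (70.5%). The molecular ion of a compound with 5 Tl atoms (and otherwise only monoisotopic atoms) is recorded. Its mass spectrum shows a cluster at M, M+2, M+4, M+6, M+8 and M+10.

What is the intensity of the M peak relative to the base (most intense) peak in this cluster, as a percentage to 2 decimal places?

0.61%

Term probabilities: M 0.0022, M+2 0.0267, M+4 0.1276, M+6 0.3049, M+8 0.3644, M+10 0.1742. Base peak = M+8.
P(M+8) = C(5,4) × 0.295^1 × 0.705^4 = 5 × 0.2950 × 0.24703385 = 0.364375 (base)
P(M) = C(5,0) × 0.295^5 × 0.705^0 = 1 × 0.00223414 × 1.0000 = 0.002234
Relative intensity = 0.002234 / 0.364375 × 100 = 0.61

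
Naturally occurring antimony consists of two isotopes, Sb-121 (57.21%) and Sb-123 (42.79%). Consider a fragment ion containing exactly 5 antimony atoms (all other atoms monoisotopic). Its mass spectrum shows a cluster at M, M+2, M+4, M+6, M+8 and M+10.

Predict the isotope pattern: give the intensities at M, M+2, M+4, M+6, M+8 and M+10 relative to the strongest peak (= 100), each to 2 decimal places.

The 5 Sb atoms are independent, so intensities follow the terms of (0.5721 + 0.4279)^5.
P(M) = 0.5721^5 = 0.061286
P(M+2) = 5 × 0.5721^4 × 0.4279^1 = 0.229192
P(M+4) = 10 × 0.5721^3 × 0.4279^2 = 0.342847
P(M+6) = 10 × 0.5721^2 × 0.4279^3 = 0.256431
P(M+8) = 5 × 0.5721^1 × 0.4279^4 = 0.095898
P(M+10) = 0.4279^5 = 0.014345
The M+4 peak is largest (0.342847); scaling to 100 gives 17.88 : 66.85 : 100.00 : 74.79 : 27.97 : 4.18.

17.88 : 66.85 : 100.00 : 74.79 : 27.97 : 4.18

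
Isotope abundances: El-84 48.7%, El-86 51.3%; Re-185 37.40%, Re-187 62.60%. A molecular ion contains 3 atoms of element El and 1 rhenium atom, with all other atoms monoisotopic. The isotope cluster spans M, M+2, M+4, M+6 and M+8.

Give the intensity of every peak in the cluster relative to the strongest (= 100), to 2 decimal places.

Element El pattern (n=3): 0.1155013 : 0.36500309 : 0.38448991 : 0.1350057
Rhenium pattern (n=1): 0.3740 : 0.6260
Convolve the two distributions (both contribute in 2-u steps):
  M: 0.1155013×0.3740 = 0.043197
  M+2: 0.1155013×0.6260 + 0.36500309×0.3740 = 0.208815
  M+4: 0.36500309×0.6260 + 0.38448991×0.3740 = 0.372291
  M+6: 0.38448991×0.6260 + 0.1350057×0.3740 = 0.291183
  M+8: 0.1350057×0.6260 = 0.084514
Scale to base peak (0.372291) = 100: 11.60 : 56.09 : 100.00 : 78.21 : 22.70

11.60 : 56.09 : 100.00 : 78.21 : 22.70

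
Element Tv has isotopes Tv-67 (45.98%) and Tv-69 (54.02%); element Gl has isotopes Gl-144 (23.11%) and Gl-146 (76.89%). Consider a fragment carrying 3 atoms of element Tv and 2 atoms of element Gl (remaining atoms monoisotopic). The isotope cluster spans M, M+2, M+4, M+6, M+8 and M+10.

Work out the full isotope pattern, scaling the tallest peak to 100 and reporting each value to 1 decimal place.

Element Tv pattern (n=3): 0.0972091 : 0.34262083 : 0.40253105 : 0.15763902
Element Gl pattern (n=2): 0.05340721 : 0.35538558 : 0.59120721
Convolve the two distributions (both contribute in 2-u steps):
  M: 0.0972091×0.05340721 = 0.005192
  M+2: 0.0972091×0.35538558 + 0.34262083×0.05340721 = 0.052845
  M+4: 0.0972091×0.59120721 + 0.34262083×0.35538558 + 0.40253105×0.05340721 = 0.200731
  M+6: 0.34262083×0.59120721 + 0.40253105×0.35538558 + 0.15763902×0.05340721 = 0.354033
  M+8: 0.40253105×0.59120721 + 0.15763902×0.35538558 = 0.294002
  M+10: 0.15763902×0.59120721 = 0.093197
Scale to base peak (0.354033) = 100: 1.5 : 14.9 : 56.7 : 100.0 : 83.0 : 26.3

1.5 : 14.9 : 56.7 : 100.0 : 83.0 : 26.3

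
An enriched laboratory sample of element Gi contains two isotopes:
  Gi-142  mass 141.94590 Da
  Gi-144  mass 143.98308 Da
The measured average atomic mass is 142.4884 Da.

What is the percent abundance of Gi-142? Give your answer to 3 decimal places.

With x = fraction of Gi-142 (so Gi-144 is 1 − x):
141.94590·x + 143.98308·(1 − x) = 142.4884
(141.94590 − 143.98308)·x = 142.4884 − 143.98308
x = -1.49468 / -2.03718 = 0.73370 → 73.370% Gi-142, 26.630% Gi-144.

73.370%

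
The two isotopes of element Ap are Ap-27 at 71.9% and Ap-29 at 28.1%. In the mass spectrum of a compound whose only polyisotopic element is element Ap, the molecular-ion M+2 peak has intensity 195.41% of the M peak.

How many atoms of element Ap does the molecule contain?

With n Ap atoms, P(M+2)/P(M) = C(n,1)·p^(n−1)q / p^n = n·q/p = n · 0.281/0.719.
n = 1.9541 × 0.719/0.281 = 5.00 ≈ 5

5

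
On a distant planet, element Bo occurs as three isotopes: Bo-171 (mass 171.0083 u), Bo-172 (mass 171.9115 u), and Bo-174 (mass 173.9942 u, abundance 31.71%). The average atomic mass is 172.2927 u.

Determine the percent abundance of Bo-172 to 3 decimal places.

Let x and y be the fractions of Bo-171 and Bo-172. Then x + y = 1 − 0.3171 = 0.6829 and 171.0083x + 171.9115y = 172.2927 − 0.3171×173.9942 = 117.11913918.
Substituting: 171.0083x + 171.9115(0.6829 − x) = 117.11913918
(171.0083 − 171.9115)x = -0.27922417  ⇒  x = 0.30915, y = 0.37375
Bo-171: 30.915%, Bo-172: 37.375%.

37.375%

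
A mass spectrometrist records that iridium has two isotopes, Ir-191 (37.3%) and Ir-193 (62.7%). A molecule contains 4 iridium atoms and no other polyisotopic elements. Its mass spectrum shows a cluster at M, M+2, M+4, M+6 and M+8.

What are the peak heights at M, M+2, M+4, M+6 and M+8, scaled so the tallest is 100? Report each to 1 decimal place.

5.3 : 35.4 : 89.2 : 100.0 : 42.0

Expanding (0.373 + 0.627)^4:
P(M) = 0.373^4 = 0.019357
P(M+2) = 4 × 0.373^3 × 0.627^1 = 0.130153
P(M+4) = 6 × 0.373^2 × 0.627^2 = 0.328174
P(M+6) = 4 × 0.373^1 × 0.627^3 = 0.367766
P(M+8) = 0.627^4 = 0.154550
The M+6 peak is largest (0.367766); scaling to 100 gives 5.3 : 35.4 : 89.2 : 100.0 : 42.0.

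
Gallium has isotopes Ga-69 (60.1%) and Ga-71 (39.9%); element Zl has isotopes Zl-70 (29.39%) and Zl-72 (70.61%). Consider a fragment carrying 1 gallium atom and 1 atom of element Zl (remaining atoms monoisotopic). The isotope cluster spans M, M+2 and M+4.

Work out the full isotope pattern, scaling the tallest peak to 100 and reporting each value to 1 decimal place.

Gallium pattern (n=1): 0.6010 : 0.3990
Element Zl pattern (n=1): 0.2939 : 0.7061
Convolve the two distributions (both contribute in 2-u steps):
  M: 0.6010×0.2939 = 0.176634
  M+2: 0.6010×0.7061 + 0.3990×0.2939 = 0.541632
  M+4: 0.3990×0.7061 = 0.281734
Scale to base peak (0.541632) = 100: 32.6 : 100.0 : 52.0

32.6 : 100.0 : 52.0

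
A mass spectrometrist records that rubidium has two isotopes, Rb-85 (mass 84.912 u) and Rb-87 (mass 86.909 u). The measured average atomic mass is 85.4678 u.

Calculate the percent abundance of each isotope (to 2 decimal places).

Rb-85: 72.17%, Rb-87: 27.83%

With x = fraction of Rb-85 (so Rb-87 is 1 − x):
84.912·x + 86.909·(1 − x) = 85.4678
(84.912 − 86.909)·x = 85.4678 − 86.909
x = -1.4412 / -1.997 = 0.72168 → 72.17% Rb-85, 27.83% Rb-87.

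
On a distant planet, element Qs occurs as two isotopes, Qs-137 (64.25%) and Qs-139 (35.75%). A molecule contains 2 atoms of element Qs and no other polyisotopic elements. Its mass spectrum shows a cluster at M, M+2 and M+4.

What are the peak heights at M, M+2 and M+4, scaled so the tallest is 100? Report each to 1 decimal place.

Each Qs atom is independently Qs-137 (p = 0.6425) or Qs-139 (q = 0.3575); the cluster is the binomial expansion (p + q)^2.
P(M) = 0.6425^2 = 0.412806
P(M+2) = 2 × 0.6425^1 × 0.3575^1 = 0.459388
P(M+4) = 0.3575^2 = 0.127806
The M+2 peak is largest (0.459388); scaling to 100 gives 89.9 : 100.0 : 27.8.

89.9 : 100.0 : 27.8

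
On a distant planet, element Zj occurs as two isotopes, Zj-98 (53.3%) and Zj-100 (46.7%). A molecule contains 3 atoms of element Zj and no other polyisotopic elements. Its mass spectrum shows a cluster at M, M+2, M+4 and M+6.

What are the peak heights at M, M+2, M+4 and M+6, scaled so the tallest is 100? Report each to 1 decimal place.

The 3 Zj atoms are independent, so intensities follow the terms of (0.533 + 0.467)^3.
P(M) = 0.533^3 = 0.151419
P(M+2) = 3 × 0.533^2 × 0.467^1 = 0.398009
P(M+4) = 3 × 0.533^1 × 0.467^2 = 0.348724
P(M+6) = 0.467^3 = 0.101848
The M+2 peak is largest (0.398009); scaling to 100 gives 38.0 : 100.0 : 87.6 : 25.6.

38.0 : 100.0 : 87.6 : 25.6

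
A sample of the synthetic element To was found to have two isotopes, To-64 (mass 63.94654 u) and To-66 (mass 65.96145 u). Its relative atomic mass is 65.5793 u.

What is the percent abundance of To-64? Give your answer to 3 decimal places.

18.966%

With x = fraction of To-64 (so To-66 is 1 − x):
63.94654·x + 65.96145·(1 − x) = 65.5793
(63.94654 − 65.96145)·x = 65.5793 − 65.96145
x = -0.38215 / -2.01491 = 0.18966 → 18.966% To-64, 81.034% To-66.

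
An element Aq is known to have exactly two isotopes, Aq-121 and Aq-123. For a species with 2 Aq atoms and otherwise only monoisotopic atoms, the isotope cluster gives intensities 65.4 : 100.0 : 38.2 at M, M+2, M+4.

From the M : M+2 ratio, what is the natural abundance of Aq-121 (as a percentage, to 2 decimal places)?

56.67%

Write p for the Aq-121 fraction. I(M+2)/I(M) = [C(2,1)·p^1·(1−p)] / p^2 = 2·(1−p)/p = 100.0/65.4 = 1.5291
(1−p)/p = 1.5291/2 = 0.7645  ⇒  p = 1/(1 + 0.7645) = 0.5667
Aq-121: 56.67%, Aq-123: 43.33%.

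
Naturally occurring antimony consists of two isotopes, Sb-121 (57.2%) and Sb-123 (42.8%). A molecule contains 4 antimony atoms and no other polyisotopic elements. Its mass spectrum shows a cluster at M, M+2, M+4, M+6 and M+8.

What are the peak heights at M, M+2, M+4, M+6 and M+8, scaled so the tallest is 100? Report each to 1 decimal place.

Expanding (0.572 + 0.428)^4:
P(M) = 0.572^4 = 0.107049
P(M+2) = 4 × 0.572^3 × 0.428^1 = 0.320400
P(M+4) = 6 × 0.572^2 × 0.428^2 = 0.359609
P(M+6) = 4 × 0.572^1 × 0.428^3 = 0.179385
P(M+8) = 0.428^4 = 0.033556
The M+4 peak is largest (0.359609); scaling to 100 gives 29.8 : 89.1 : 100.0 : 49.9 : 9.3.

29.8 : 89.1 : 100.0 : 49.9 : 9.3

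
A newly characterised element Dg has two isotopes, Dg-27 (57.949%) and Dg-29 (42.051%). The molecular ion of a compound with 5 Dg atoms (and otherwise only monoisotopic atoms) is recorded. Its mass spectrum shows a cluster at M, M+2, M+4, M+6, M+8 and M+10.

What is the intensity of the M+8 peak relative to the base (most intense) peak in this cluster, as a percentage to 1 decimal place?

26.3%

Term probabilities: M 0.0653, M+2 0.2371, M+4 0.3441, M+6 0.2497, M+8 0.0906, M+10 0.0131. Base peak = M+4.
P(M+4) = C(5,2) × 0.57949^3 × 0.42051^2 = 10 × 0.19459776 × 0.17682866 = 0.344105 (base)
P(M+8) = C(5,4) × 0.57949^1 × 0.42051^4 = 5 × 0.57949 × 0.03126838 = 0.090599
Relative intensity = 0.090599 / 0.344105 × 100 = 26.3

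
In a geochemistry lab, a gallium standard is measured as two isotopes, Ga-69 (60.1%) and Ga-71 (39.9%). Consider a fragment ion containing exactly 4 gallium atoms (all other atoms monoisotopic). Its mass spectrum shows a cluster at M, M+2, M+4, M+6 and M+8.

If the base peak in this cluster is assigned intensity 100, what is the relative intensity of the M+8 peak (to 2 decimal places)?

Term probabilities: M 0.1305, M+2 0.3465, M+4 0.3450, M+6 0.1527, M+8 0.0253. Base peak = M+2.
P(M+2) = C(4,1) × 0.601^3 × 0.399^1 = 4 × 0.2170818 × 0.3990 = 0.346463 (base)
P(M+8) = C(4,4) × 0.601^0 × 0.399^4 = 1 × 1.0000 × 0.02534496 = 0.025345
Relative intensity = 0.025345 / 0.346463 × 100 = 7.32

7.32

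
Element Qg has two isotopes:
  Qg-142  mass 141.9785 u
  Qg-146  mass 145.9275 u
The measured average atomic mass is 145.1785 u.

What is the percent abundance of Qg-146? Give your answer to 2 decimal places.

81.03%

Writing the weighted mean with unknown fraction x of Qg-142:
141.9785·x + 145.9275·(1 − x) = 145.1785
(141.9785 − 145.9275)·x = 145.1785 − 145.9275
x = -0.7490 / -3.9490 = 0.18967 → 18.97% Qg-142, 81.03% Qg-146.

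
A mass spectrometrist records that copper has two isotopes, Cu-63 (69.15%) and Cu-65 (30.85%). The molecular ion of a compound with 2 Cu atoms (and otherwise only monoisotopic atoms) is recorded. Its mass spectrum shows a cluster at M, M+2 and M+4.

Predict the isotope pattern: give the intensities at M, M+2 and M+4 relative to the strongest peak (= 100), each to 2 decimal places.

Each Cu atom is independently Cu-63 (p = 0.6915) or Cu-65 (q = 0.3085); the cluster is the binomial expansion (p + q)^2.
P(M) = 0.6915^2 = 0.478172
P(M+2) = 2 × 0.6915^1 × 0.3085^1 = 0.426656
P(M+4) = 0.3085^2 = 0.095172
The M peak is largest (0.478172); scaling to 100 gives 100.00 : 89.23 : 19.90.

100.00 : 89.23 : 19.90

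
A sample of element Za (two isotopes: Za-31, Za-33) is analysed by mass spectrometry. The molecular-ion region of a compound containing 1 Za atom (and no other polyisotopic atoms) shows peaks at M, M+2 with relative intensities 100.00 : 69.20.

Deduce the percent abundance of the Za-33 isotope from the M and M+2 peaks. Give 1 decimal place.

40.9%

If p is the fraction of Za that is Za-31, then I(M+2)/I(M) = [C(1,1)·p^0·(1−p)] / p^1 = 1·(1−p)/p = 69.20/100.00 = 0.6920
(1−p)/p = 0.6920/1 = 0.6920  ⇒  p = 1/(1 + 0.6920) = 0.5910
Za-31: 59.1%, Za-33: 40.9%.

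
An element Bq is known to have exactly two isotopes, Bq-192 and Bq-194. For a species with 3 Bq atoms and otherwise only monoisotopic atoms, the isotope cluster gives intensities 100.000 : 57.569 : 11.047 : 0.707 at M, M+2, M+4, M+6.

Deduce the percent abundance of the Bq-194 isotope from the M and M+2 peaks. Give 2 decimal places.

If p is the fraction of Bq that is Bq-192, then I(M+2)/I(M) = [C(3,1)·p^2·(1−p)] / p^3 = 3·(1−p)/p = 57.569/100.000 = 0.5757
(1−p)/p = 0.5757/3 = 0.1919  ⇒  p = 1/(1 + 0.1919) = 0.8390
Bq-192: 83.90%, Bq-194: 16.10%.

16.10%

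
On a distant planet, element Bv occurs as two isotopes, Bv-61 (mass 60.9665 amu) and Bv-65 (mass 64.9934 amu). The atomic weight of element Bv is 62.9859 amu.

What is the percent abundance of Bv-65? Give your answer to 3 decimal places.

Writing the weighted mean with unknown fraction x of Bv-61:
60.9665·x + 64.9934·(1 − x) = 62.9859
(60.9665 − 64.9934)·x = 62.9859 − 64.9934
x = -2.0075 / -4.0269 = 0.49852 → 49.852% Bv-61, 50.148% Bv-65.

50.148%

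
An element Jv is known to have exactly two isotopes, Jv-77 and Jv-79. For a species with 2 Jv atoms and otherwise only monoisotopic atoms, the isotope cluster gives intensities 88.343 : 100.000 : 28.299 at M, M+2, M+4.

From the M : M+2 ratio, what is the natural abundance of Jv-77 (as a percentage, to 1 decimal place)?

Let p = fractional abundance of Jv-77. I(M+2)/I(M) = [C(2,1)·p^1·(1−p)] / p^2 = 2·(1−p)/p = 100.000/88.343 = 1.1320
(1−p)/p = 1.1320/2 = 0.5660  ⇒  p = 1/(1 + 0.5660) = 0.6386
Jv-77: 63.9%, Jv-79: 36.1%.

63.9%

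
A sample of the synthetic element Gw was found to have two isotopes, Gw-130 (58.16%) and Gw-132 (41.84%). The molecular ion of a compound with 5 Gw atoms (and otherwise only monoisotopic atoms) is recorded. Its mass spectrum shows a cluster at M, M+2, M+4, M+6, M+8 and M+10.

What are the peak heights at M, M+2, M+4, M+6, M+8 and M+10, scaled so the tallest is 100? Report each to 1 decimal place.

Each Gw atom is independently Gw-130 (p = 0.5816) or Gw-132 (q = 0.4184); the cluster is the binomial expansion (p + q)^5.
P(M) = 0.5816^5 = 0.066546
P(M+2) = 5 × 0.5816^4 × 0.4184^1 = 0.239364
P(M+4) = 10 × 0.5816^3 × 0.4184^2 = 0.344395
P(M+6) = 10 × 0.5816^2 × 0.4184^3 = 0.247756
P(M+8) = 5 × 0.5816^1 × 0.4184^4 = 0.089117
P(M+10) = 0.4184^5 = 0.012822
The M+4 peak is largest (0.344395); scaling to 100 gives 19.3 : 69.5 : 100.0 : 71.9 : 25.9 : 3.7.

19.3 : 69.5 : 100.0 : 71.9 : 25.9 : 3.7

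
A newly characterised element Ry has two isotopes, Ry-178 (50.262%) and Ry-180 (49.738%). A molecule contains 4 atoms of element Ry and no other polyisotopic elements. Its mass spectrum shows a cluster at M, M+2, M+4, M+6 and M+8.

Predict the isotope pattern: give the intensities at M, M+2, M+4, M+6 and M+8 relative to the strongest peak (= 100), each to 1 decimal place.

17.0 : 67.4 : 100.0 : 66.0 : 16.3

Expanding (0.50262 + 0.49738)^4:
P(M) = 0.50262^4 = 0.063820
P(M+2) = 4 × 0.50262^3 × 0.49738^1 = 0.252620
P(M+4) = 6 × 0.50262^2 × 0.49738^2 = 0.374979
P(M+6) = 4 × 0.50262^1 × 0.49738^3 = 0.247380
P(M+8) = 0.49738^4 = 0.061200
The M+4 peak is largest (0.374979); scaling to 100 gives 17.0 : 67.4 : 100.0 : 66.0 : 16.3.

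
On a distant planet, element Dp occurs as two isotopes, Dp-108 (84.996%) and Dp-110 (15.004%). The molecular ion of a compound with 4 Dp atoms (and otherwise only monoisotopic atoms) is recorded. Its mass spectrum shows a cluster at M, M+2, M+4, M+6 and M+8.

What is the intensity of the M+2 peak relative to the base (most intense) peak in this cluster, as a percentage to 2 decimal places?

70.61%

Binomial terms of (0.84996 + 0.15004)^4: M 0.5219, M+2 0.3685, M+4 0.0976, M+6 0.0115, M+8 0.0005 → M is the base peak.
P(M) = C(4,0) × 0.84996^4 × 0.15004^0 = 1 × 0.521908 × 1.0000 = 0.521908 (base)
P(M+2) = C(4,1) × 0.84996^3 × 0.15004^1 = 4 × 0.6140383 × 0.15004 = 0.368521
Relative intensity = 0.368521 / 0.521908 × 100 = 70.61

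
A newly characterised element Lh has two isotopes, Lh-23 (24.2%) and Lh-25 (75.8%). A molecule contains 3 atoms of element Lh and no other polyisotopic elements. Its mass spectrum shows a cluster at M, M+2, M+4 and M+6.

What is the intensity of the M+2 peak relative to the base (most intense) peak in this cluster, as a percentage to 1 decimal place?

Term probabilities: M 0.0142, M+2 0.1332, M+4 0.4171, M+6 0.4355. Base peak = M+6.
P(M+6) = C(3,3) × 0.242^0 × 0.758^3 = 1 × 1.0000 × 0.43551951 = 0.435520 (base)
P(M+2) = C(3,1) × 0.242^2 × 0.758^1 = 3 × 0.058564 × 0.7580 = 0.133175
Relative intensity = 0.133175 / 0.435520 × 100 = 30.6

30.6%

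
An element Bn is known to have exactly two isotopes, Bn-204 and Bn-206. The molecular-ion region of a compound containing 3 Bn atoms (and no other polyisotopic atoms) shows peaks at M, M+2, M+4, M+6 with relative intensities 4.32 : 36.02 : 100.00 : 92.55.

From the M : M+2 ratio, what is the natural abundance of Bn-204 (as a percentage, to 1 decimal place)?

If p is the fraction of Bn that is Bn-204, then I(M+2)/I(M) = [C(3,1)·p^2·(1−p)] / p^3 = 3·(1−p)/p = 36.02/4.32 = 8.3380
(1−p)/p = 8.3380/3 = 2.7793  ⇒  p = 1/(1 + 2.7793) = 0.2646
Bn-204: 26.5%, Bn-206: 73.5%.

26.5%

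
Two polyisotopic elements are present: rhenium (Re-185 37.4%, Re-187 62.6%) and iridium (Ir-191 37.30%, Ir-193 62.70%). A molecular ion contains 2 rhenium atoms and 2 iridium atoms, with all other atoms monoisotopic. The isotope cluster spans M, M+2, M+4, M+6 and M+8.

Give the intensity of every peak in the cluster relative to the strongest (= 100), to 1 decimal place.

5.3 : 35.5 : 89.4 : 100.0 : 41.9

Rhenium pattern (n=2): 0.139876 : 0.468248 : 0.391876
Iridium pattern (n=2): 0.139129 : 0.467742 : 0.393129
Convolve the two distributions (both contribute in 2-u steps):
  M: 0.139876×0.139129 = 0.019461
  M+2: 0.139876×0.467742 + 0.468248×0.139129 = 0.130573
  M+4: 0.139876×0.393129 + 0.468248×0.467742 + 0.391876×0.139129 = 0.328530
  M+6: 0.468248×0.393129 + 0.391876×0.467742 = 0.367379
  M+8: 0.391876×0.393129 = 0.154058
Scale to base peak (0.367379) = 100: 5.3 : 35.5 : 89.4 : 100.0 : 41.9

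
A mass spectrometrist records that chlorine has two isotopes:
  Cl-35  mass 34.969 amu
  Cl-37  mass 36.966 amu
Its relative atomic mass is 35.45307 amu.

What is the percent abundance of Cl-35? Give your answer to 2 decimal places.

75.76%

With x = fraction of Cl-35 (so Cl-37 is 1 − x):
34.969·x + 36.966·(1 − x) = 35.45307
(34.969 − 36.966)·x = 35.45307 − 36.966
x = -1.51293 / -1.997 = 0.75760 → 75.76% Cl-35, 24.24% Cl-37.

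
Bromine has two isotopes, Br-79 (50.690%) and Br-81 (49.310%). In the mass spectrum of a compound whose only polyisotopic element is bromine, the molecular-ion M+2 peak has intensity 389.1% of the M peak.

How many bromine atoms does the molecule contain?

4

For n independent Br atoms, I(M+2)/I(M) = n · (abundance Br-81) / (abundance Br-79) = n · 0.49310/0.50690.
n = 3.891 × 0.50690/0.49310 = 4.00 ≈ 4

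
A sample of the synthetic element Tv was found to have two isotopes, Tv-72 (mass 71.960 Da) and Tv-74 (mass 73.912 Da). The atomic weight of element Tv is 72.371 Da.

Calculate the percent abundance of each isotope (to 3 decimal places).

Tv-72: 78.945%, Tv-74: 21.055%

Let x be the fractional abundance of Tv-72; then Tv-74 has abundance 1 − x.
71.960·x + 73.912·(1 − x) = 72.371
(71.960 − 73.912)·x = 72.371 − 73.912
x = -1.541 / -1.952 = 0.78945 → 78.945% Tv-72, 21.055% Tv-74.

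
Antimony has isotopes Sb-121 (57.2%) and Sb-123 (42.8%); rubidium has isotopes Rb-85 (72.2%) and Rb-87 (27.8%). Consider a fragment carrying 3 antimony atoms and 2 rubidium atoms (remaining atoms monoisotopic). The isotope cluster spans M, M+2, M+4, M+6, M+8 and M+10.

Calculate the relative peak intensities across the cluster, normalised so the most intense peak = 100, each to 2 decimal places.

Antimony pattern (n=3): 0.18714925 : 0.42010426 : 0.31434374 : 0.07840275
Rubidium pattern (n=2): 0.521284 : 0.401432 : 0.077284
Convolve the two distributions (both contribute in 2-u steps):
  M: 0.18714925×0.521284 = 0.097558
  M+2: 0.18714925×0.401432 + 0.42010426×0.521284 = 0.294121
  M+4: 0.18714925×0.077284 + 0.42010426×0.401432 + 0.31434374×0.521284 = 0.346969
  M+6: 0.42010426×0.077284 + 0.31434374×0.401432 + 0.07840275×0.521284 = 0.199525
  M+8: 0.31434374×0.077284 + 0.07840275×0.401432 = 0.055767
  M+10: 0.07840275×0.077284 = 0.006059
Scale to base peak (0.346969) = 100: 28.12 : 84.77 : 100.00 : 57.51 : 16.07 : 1.75

28.12 : 84.77 : 100.00 : 57.51 : 16.07 : 1.75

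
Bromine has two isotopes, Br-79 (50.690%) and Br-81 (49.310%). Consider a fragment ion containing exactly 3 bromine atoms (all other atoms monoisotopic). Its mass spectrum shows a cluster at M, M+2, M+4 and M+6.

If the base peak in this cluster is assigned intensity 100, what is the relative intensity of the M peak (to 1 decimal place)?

34.3

Binomial terms of (0.50690 + 0.49310)^3: M 0.1302, M+2 0.3801, M+4 0.3698, M+6 0.1199 → M+2 is the base peak.
P(M+2) = C(3,1) × 0.50690^2 × 0.49310^1 = 3 × 0.25694761 × 0.4931 = 0.380103 (base)
P(M) = C(3,0) × 0.50690^3 × 0.49310^0 = 1 × 0.13024674 × 1.0000 = 0.130247
Relative intensity = 0.130247 / 0.380103 × 100 = 34.3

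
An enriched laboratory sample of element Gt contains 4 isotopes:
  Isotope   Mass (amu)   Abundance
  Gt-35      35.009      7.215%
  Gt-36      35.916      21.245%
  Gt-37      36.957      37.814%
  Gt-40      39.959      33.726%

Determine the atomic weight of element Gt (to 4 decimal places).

The abundance-weighted mean is 0.07215 × 35.009 + 0.21245 × 35.916 + 0.37814 × 36.957 + 0.33726 × 39.959
= 2.52590 + 7.63035 + 13.97492 + 13.47657 = 37.60774 amu

37.6077 amu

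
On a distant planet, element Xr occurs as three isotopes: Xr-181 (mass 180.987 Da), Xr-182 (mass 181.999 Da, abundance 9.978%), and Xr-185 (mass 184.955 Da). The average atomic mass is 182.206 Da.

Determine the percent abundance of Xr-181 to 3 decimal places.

61.846%

The remaining 90.022% is split between Xr-181 (fraction x) and Xr-185 (fraction 0.90022 − x).
Substituting: 180.987x + 184.955(0.90022 − x) = 164.04613978
(180.987 − 184.955)x = -2.45405032  ⇒  x = 0.61846, y = 0.28176
Xr-181: 61.846%, Xr-185: 28.176%.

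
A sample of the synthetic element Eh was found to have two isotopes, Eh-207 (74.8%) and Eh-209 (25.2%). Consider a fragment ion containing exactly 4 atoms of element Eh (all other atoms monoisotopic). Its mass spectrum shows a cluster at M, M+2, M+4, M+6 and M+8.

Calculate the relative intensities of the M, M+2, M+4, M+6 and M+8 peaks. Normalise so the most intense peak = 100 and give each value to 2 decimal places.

74.21 : 100.00 : 50.53 : 11.35 : 0.96

Each Eh atom is independently Eh-207 (p = 0.748) or Eh-209 (q = 0.252); the cluster is the binomial expansion (p + q)^4.
P(M) = 0.748^4 = 0.313045
P(M+2) = 4 × 0.748^3 × 0.252^1 = 0.421857
P(M+4) = 6 × 0.748^2 × 0.252^2 = 0.213184
P(M+6) = 4 × 0.748^1 × 0.252^3 = 0.047881
P(M+8) = 0.252^4 = 0.004033
The M+2 peak is largest (0.421857); scaling to 100 gives 74.21 : 100.00 : 50.53 : 11.35 : 0.96.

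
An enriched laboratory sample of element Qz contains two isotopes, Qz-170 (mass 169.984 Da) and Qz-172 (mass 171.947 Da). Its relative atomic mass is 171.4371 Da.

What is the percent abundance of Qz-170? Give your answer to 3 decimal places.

25.976%

Writing the weighted mean with unknown fraction x of Qz-170:
169.984·x + 171.947·(1 − x) = 171.4371
(169.984 − 171.947)·x = 171.4371 − 171.947
x = -0.5099 / -1.963 = 0.25976 → 25.976% Qz-170, 74.024% Qz-172.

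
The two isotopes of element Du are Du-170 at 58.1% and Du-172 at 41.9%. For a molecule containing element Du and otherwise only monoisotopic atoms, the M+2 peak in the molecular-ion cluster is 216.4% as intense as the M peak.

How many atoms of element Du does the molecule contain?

The M+2/M ratio from n Du atoms is n · q/p = n · 0.419/0.581.
n = 2.164 × 0.581/0.419 = 3.00 ≈ 3

3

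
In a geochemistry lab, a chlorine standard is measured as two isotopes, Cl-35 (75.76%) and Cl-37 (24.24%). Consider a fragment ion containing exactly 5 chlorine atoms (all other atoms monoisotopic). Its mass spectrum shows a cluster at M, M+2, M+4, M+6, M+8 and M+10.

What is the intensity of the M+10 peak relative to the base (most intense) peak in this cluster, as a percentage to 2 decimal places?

0.21%

Binomial terms of (0.7576 + 0.2424)^5: M 0.2496, M+2 0.3993, M+4 0.2555, M+6 0.0817, M+8 0.0131, M+10 0.0008 → M+2 is the base peak.
P(M+2) = C(5,1) × 0.7576^4 × 0.2424^1 = 5 × 0.32942751 × 0.2424 = 0.399266 (base)
P(M+10) = C(5,5) × 0.7576^0 × 0.2424^5 = 1 × 1.0000 × 0.00083688 = 0.000837
Relative intensity = 0.000837 / 0.399266 × 100 = 0.21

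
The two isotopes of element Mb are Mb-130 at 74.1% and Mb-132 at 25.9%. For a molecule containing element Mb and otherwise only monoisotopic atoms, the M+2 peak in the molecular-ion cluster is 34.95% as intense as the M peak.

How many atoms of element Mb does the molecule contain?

1

With n Mb atoms, P(M+2)/P(M) = C(n,1)·p^(n−1)q / p^n = n·q/p = n · 0.259/0.741.
n = 0.3495 × 0.741/0.259 = 1.00 ≈ 1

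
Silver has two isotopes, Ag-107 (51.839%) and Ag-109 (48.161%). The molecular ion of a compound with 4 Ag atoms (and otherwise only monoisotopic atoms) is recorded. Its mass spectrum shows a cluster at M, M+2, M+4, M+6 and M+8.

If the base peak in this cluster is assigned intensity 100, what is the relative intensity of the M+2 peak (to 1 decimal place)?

Term probabilities: M 0.0722, M+2 0.2684, M+4 0.3740, M+6 0.2316, M+8 0.0538. Base peak = M+4.
P(M+4) = C(4,2) × 0.51839^2 × 0.48161^2 = 6 × 0.26872819 × 0.23194819 = 0.373986 (base)
P(M+2) = C(4,1) × 0.51839^3 × 0.48161^1 = 4 × 0.13930601 × 0.48161 = 0.268365
Relative intensity = 0.268365 / 0.373986 × 100 = 71.8

71.8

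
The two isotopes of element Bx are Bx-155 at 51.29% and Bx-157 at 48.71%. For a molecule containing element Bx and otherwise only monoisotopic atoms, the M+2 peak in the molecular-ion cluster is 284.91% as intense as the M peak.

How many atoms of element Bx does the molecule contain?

With n Bx atoms, P(M+2)/P(M) = C(n,1)·p^(n−1)q / p^n = n·q/p = n · 0.4871/0.5129.
n = 2.8491 × 0.5129/0.4871 = 3.00 ≈ 3

3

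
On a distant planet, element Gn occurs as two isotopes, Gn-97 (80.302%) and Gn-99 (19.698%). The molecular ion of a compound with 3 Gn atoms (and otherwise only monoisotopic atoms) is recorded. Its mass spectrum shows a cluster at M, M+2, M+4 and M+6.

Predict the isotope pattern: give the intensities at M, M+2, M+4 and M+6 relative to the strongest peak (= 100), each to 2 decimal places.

100.00 : 73.59 : 18.05 : 1.48

Each Gn atom is independently Gn-97 (p = 0.80302) or Gn-99 (q = 0.19698); the cluster is the binomial expansion (p + q)^3.
P(M) = 0.80302^3 = 0.517820
P(M+2) = 3 × 0.80302^2 × 0.19698^1 = 0.381062
P(M+4) = 3 × 0.80302^1 × 0.19698^2 = 0.093474
P(M+6) = 0.19698^3 = 0.007643
The M peak is largest (0.517820); scaling to 100 gives 100.00 : 73.59 : 18.05 : 1.48.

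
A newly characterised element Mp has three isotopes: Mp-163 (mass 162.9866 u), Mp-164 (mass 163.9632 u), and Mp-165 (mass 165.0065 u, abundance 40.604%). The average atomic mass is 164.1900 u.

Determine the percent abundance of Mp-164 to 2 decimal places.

Let x and y be the fractions of Mp-163 and Mp-164. Then x + y = 1 − 0.40604 = 0.59396 and 162.9866x + 163.9632y = 164.1900 − 0.40604×165.0065 = 97.19076074.
Substituting: 162.9866x + 163.9632(0.59396 − x) = 97.19076074
(162.9866 − 163.9632)x = -0.196821532  ⇒  x = 0.20154, y = 0.39242
Mp-163: 20.15%, Mp-164: 39.24%.

39.24%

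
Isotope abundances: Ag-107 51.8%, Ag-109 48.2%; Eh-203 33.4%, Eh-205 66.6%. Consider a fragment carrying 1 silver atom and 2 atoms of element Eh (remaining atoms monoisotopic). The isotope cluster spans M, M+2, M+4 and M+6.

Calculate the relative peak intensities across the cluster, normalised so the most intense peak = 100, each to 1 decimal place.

13.0 : 64.0 : 100.0 : 48.1

Silver pattern (n=1): 0.5180 : 0.4820
Element Eh pattern (n=2): 0.111556 : 0.444888 : 0.443556
Convolve the two distributions (both contribute in 2-u steps):
  M: 0.5180×0.111556 = 0.057786
  M+2: 0.5180×0.444888 + 0.4820×0.111556 = 0.284222
  M+4: 0.5180×0.443556 + 0.4820×0.444888 = 0.444198
  M+6: 0.4820×0.443556 = 0.213794
Scale to base peak (0.444198) = 100: 13.0 : 64.0 : 100.0 : 48.1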